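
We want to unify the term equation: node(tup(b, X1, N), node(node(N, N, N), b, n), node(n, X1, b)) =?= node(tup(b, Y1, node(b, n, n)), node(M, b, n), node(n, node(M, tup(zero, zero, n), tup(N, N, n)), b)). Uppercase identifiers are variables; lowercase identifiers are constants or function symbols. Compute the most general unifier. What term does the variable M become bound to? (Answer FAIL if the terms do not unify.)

node(node(b, n, n), node(b, n, n), node(b, n, n))

Decompose node/3: tup(b, X1, N) =?= tup(b, Y1, node(b, n, n)),  node(node(N, N, N), b, n) =?= node(M, b, n),  node(n, X1, b) =?= node(n, node(M, tup(zero, zero, n), tup(N, N, n)), b).
Decompose tup/3: b =?= b,  X1 =?= Y1,  N =?= node(b, n, n).
Delete trivial equation b =?= b.
Bind X1 := Y1; substituting into the one remaining equation that mentions X1 gives: node(n, Y1, b) =?= node(n, node(M, tup(zero, zero, n), tup(N, N, n)), b).
Bind N := node(b, n, n); substituting into the remaining equations gives: node(node(node(b, n, n), node(b, n, n), node(b, n, n)), b, n) =?= node(M, b, n),  node(n, Y1, b) =?= node(n, node(M, tup(zero, zero, n), tup(node(b, n, n), node(b, n, n), n)), b).
Decompose node/3: node(node(b, n, n), node(b, n, n), node(b, n, n)) =?= M,  b =?= b,  n =?= n.
Bind M := node(node(b, n, n), node(b, n, n), node(b, n, n)); substituting into the one remaining equation that mentions M gives: node(n, Y1, b) =?= node(n, node(node(node(b, n, n), node(b, n, n), node(b, n, n)), tup(zero, zero, n), tup(node(b, n, n), node(b, n, n), n)), b).
Delete trivial equation b =?= b.
Delete trivial equation n =?= n.
Decompose node/3: n =?= n,  Y1 =?= node(node(node(b, n, n), node(b, n, n), node(b, n, n)), tup(zero, zero, n), tup(node(b, n, n), node(b, n, n), n)),  b =?= b.
Delete trivial equation n =?= n.
Bind Y1 := node(node(node(b, n, n), node(b, n, n), node(b, n, n)), tup(zero, zero, n), tup(node(b, n, n), node(b, n, n), n)); no other remaining equation mentions Y1. Substituting into the earlier binding gives X1 := node(node(node(b, n, n), node(b, n, n), node(b, n, n)), tup(zero, zero, n), tup(node(b, n, n), node(b, n, n), n)).
Delete trivial equation b =?= b.
MGU = { X1 -> node(node(node(b, n, n), node(b, n, n), node(b, n, n)), tup(zero, zero, n), tup(node(b, n, n), node(b, n, n), n)), N -> node(b, n, n), M -> node(node(b, n, n), node(b, n, n), node(b, n, n)), Y1 -> node(node(node(b, n, n), node(b, n, n), node(b, n, n)), tup(zero, zero, n), tup(node(b, n, n), node(b, n, n), n)) }, so M -> node(node(b, n, n), node(b, n, n), node(b, n, n)).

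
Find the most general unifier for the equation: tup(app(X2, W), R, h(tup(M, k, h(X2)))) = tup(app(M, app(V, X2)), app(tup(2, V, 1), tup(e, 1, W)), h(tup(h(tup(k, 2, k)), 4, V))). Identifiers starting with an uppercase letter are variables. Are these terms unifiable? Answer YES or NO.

Decompose tup/3: app(X2, W) = app(M, app(V, X2)),  R = app(tup(2, V, 1), tup(e, 1, W)),  h(tup(M, k, h(X2))) = h(tup(h(tup(k, 2, k)), 4, V)).
Decompose app/2: X2 = M,  W = app(V, X2).
Bind X2 := M; substituting into the 2 remaining equations that mention X2 gives: W = app(V, M),  h(tup(M, k, h(M))) = h(tup(h(tup(k, 2, k)), 4, V)).
Bind W := app(V, M); substituting into the one remaining equation that mentions W gives: R = app(tup(2, V, 1), tup(e, 1, app(V, M))).
Bind R := app(tup(2, V, 1), tup(e, 1, app(V, M))); no other remaining equation mentions R.
Decompose h/1: tup(M, k, h(M)) = tup(h(tup(k, 2, k)), 4, V).
Decompose tup/3: M = h(tup(k, 2, k)),  k = 4,  h(M) = V.
Bind M := h(tup(k, 2, k)); substituting into the one remaining equation that mentions M gives: h(h(tup(k, 2, k))) = V. Substituting into the earlier bindings gives X2 := h(tup(k, 2, k)), W := app(V, h(tup(k, 2, k))), R := app(tup(2, V, 1), tup(e, 1, app(V, h(tup(k, 2, k))))).
Clash: constants k and 4 differ; no unifier exists.

NO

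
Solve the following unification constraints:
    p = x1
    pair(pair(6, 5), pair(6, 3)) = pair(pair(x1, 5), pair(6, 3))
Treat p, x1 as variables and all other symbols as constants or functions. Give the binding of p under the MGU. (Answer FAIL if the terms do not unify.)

Bind p := x1; no other remaining equation mentions p.
Decompose pair/2: pair(6, 5) = pair(x1, 5),  pair(6, 3) = pair(6, 3).
Decompose pair/2: 6 = x1,  5 = 5.
Bind x1 := 6; no other remaining equation mentions x1. Substituting into the earlier binding gives p := 6.
Delete trivial equation 5 = 5.
Delete trivial equation pair(6, 3) = pair(6, 3).
MGU = { p := 6, x1 := 6 }, so p := 6.

6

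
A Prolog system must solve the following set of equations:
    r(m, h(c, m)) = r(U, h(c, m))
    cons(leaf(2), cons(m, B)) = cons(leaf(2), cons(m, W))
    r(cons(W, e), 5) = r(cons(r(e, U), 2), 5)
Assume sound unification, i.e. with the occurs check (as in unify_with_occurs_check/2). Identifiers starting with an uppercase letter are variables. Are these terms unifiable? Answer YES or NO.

NO

Decompose r/2: m = U,  h(c, m) = h(c, m).
Bind U := m; substituting into the one remaining equation that mentions U gives: r(cons(W, e), 5) = r(cons(r(e, m), 2), 5).
Delete trivial equation h(c, m) = h(c, m).
Decompose cons/2: leaf(2) = leaf(2),  cons(m, B) = cons(m, W).
Delete trivial equation leaf(2) = leaf(2).
Decompose cons/2: m = m,  B = W.
Delete trivial equation m = m.
Bind B := W; no other remaining equation mentions B.
Decompose r/2: cons(W, e) = cons(r(e, m), 2),  5 = 5.
Decompose cons/2: W = r(e, m),  e = 2.
Bind W := r(e, m); no other remaining equation mentions W. Substituting into the earlier binding gives B := r(e, m).
Clash: constants e and 2 differ; no unifier exists.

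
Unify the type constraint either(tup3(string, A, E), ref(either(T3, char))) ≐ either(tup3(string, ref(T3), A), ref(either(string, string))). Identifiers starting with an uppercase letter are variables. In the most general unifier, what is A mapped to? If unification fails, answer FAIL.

FAIL

Decompose either/2: tup3(string, A, E) ≐ tup3(string, ref(T3), A),  ref(either(T3, char)) ≐ ref(either(string, string)).
Decompose tup3/3: string ≐ string,  A ≐ ref(T3),  E ≐ A.
Delete trivial equation string ≐ string.
Bind A := ref(T3); substituting into the one remaining equation that mentions A gives: E ≐ ref(T3).
Bind E := ref(T3); no other remaining equation mentions E.
Decompose ref/1: either(T3, char) ≐ either(string, string).
Decompose either/2: T3 ≐ string,  char ≐ string.
Bind T3 := string; no other remaining equation mentions T3. Substituting into the earlier bindings gives A := ref(string), E := ref(string).
Clash: constants char and string differ; no unifier exists.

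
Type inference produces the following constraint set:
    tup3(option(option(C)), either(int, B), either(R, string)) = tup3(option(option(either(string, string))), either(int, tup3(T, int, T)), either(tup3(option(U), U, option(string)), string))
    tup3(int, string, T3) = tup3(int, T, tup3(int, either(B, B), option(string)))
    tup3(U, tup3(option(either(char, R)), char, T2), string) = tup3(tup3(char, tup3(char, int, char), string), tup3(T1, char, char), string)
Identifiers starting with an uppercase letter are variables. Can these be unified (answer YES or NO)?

YES

Decompose tup3/3: option(option(C)) = option(option(either(string, string))),  either(int, B) = either(int, tup3(T, int, T)),  either(R, string) = either(tup3(option(U), U, option(string)), string).
Decompose option/1: option(C) = option(either(string, string)).
Decompose option/1: C = either(string, string).
Bind C := either(string, string); no other remaining equation mentions C.
Decompose either/2: int = int,  B = tup3(T, int, T).
Delete trivial equation int = int.
Bind B := tup3(T, int, T); substituting into the one remaining equation that mentions B gives: tup3(int, string, T3) = tup3(int, T, tup3(int, either(tup3(T, int, T), tup3(T, int, T)), option(string))).
Decompose either/2: R = tup3(option(U), U, option(string)),  string = string.
Bind R := tup3(option(U), U, option(string)); substituting into the one remaining equation that mentions R gives: tup3(U, tup3(option(either(char, tup3(option(U), U, option(string)))), char, T2), string) = tup3(tup3(char, tup3(char, int, char), string), tup3(T1, char, char), string).
Delete trivial equation string = string.
Decompose tup3/3: int = int,  string = T,  T3 = tup3(int, either(tup3(T, int, T), tup3(T, int, T)), option(string)).
Delete trivial equation int = int.
Bind T := string; substituting into the one remaining equation that mentions T gives: T3 = tup3(int, either(tup3(string, int, string), tup3(string, int, string)), option(string)). Substituting into the earlier binding gives B := tup3(string, int, string).
Bind T3 := tup3(int, either(tup3(string, int, string), tup3(string, int, string)), option(string)); no other remaining equation mentions T3.
Decompose tup3/3: U = tup3(char, tup3(char, int, char), string),  tup3(option(either(char, tup3(option(U), U, option(string)))), char, T2) = tup3(T1, char, char),  string = string.
Bind U := tup3(char, tup3(char, int, char), string); substituting into the one remaining equation that mentions U gives: tup3(option(either(char, tup3(option(tup3(char, tup3(char, int, char), string)), tup3(char, tup3(char, int, char), string), option(string)))), char, T2) = tup3(T1, char, char). Substituting into the earlier binding gives R := tup3(option(tup3(char, tup3(char, int, char), string)), tup3(char, tup3(char, int, char), string), option(string)).
Decompose tup3/3: option(either(char, tup3(option(tup3(char, tup3(char, int, char), string)), tup3(char, tup3(char, int, char), string), option(string)))) = T1,  char = char,  T2 = char.
Bind T1 := option(either(char, tup3(option(tup3(char, tup3(char, int, char), string)), tup3(char, tup3(char, int, char), string), option(string)))); no other remaining equation mentions T1.
Delete trivial equation char = char.
Bind T2 := char; no other remaining equation mentions T2.
Delete trivial equation string = string.
No equations remain and no clash or occurs-check failure arose, so a unifier exists.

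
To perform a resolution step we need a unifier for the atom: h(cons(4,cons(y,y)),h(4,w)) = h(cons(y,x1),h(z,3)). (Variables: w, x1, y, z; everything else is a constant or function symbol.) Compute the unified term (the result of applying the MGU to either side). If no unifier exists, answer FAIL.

h(cons(4,cons(4,4)),h(4,3))

Decompose h/2: cons(4,cons(y,y)) = cons(y,x1),  h(4,w) = h(z,3).
Decompose cons/2: 4 = y,  cons(y,y) = x1.
Bind y := 4; substituting into the one remaining equation that mentions y gives: cons(4,4) = x1.
Bind x1 := cons(4,4); no other remaining equation mentions x1.
Decompose h/2: 4 = z,  w = 3.
Bind z := 4; no other remaining equation mentions z.
Bind w := 3.
Applying the MGU to either side gives h(cons(4,cons(4,4)),h(4,3)).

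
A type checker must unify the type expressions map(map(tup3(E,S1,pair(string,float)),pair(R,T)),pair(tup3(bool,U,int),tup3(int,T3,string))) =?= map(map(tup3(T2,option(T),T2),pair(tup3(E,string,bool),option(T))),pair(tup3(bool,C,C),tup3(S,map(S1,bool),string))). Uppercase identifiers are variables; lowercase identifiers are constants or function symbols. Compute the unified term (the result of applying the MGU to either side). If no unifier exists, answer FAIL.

FAIL

Decompose map/2: map(tup3(E,S1,pair(string,float)),pair(R,T)) =?= map(tup3(T2,option(T),T2),pair(tup3(E,string,bool),option(T))),  pair(tup3(bool,U,int),tup3(int,T3,string)) =?= pair(tup3(bool,C,C),tup3(S,map(S1,bool),string)).
Decompose map/2: tup3(E,S1,pair(string,float)) =?= tup3(T2,option(T),T2),  pair(R,T) =?= pair(tup3(E,string,bool),option(T)).
Decompose tup3/3: E =?= T2,  S1 =?= option(T),  pair(string,float) =?= T2.
Bind E := T2; substituting into the one remaining equation that mentions E gives: pair(R,T) =?= pair(tup3(T2,string,bool),option(T)).
Bind S1 := option(T); substituting into the one remaining equation that mentions S1 gives: pair(tup3(bool,U,int),tup3(int,T3,string)) =?= pair(tup3(bool,C,C),tup3(S,map(option(T),bool),string)).
Bind T2 := pair(string,float); substituting into the one remaining equation that mentions T2 gives: pair(R,T) =?= pair(tup3(pair(string,float),string,bool),option(T)). Substituting into the earlier binding gives E := pair(string,float).
Decompose pair/2: R =?= tup3(pair(string,float),string,bool),  T =?= option(T).
Bind R := tup3(pair(string,float),string,bool); no other remaining equation mentions R.
Occurs check fails: T occurs in option(T); the equation T =?= option(T) has no finite solution.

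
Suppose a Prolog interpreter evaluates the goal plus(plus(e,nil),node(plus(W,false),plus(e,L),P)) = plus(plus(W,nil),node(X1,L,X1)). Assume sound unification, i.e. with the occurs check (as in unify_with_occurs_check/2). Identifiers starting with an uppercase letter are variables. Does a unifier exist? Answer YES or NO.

Decompose plus/2: plus(e,nil) = plus(W,nil),  node(plus(W,false),plus(e,L),P) = node(X1,L,X1).
Decompose plus/2: e = W,  nil = nil.
Bind W := e; substituting into the one remaining equation that mentions W gives: node(plus(e,false),plus(e,L),P) = node(X1,L,X1).
Delete trivial equation nil = nil.
Decompose node/3: plus(e,false) = X1,  plus(e,L) = L,  P = X1.
Bind X1 := plus(e,false); substituting into the one remaining equation that mentions X1 gives: P = plus(e,false).
Occurs check fails: L occurs in plus(e,L); the equation L = plus(e,L) has no finite solution.

NO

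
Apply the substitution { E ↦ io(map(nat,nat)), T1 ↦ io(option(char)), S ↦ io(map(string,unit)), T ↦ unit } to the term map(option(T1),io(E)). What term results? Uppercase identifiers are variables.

map(option(io(option(char))),io(io(map(nat,nat))))

Replace each occurrence of E with io(map(nat,nat)).
Replace each occurrence of T1 with io(option(char)).
Result: map(option(io(option(char))),io(io(map(nat,nat)))).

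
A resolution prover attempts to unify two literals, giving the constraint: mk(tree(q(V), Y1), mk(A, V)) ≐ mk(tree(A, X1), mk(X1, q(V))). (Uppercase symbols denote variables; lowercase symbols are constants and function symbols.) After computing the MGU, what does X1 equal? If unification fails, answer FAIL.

Decompose mk/2: tree(q(V), Y1) ≐ tree(A, X1),  mk(A, V) ≐ mk(X1, q(V)).
Decompose tree/2: q(V) ≐ A,  Y1 ≐ X1.
Bind A := q(V); substituting into the one remaining equation that mentions A gives: mk(q(V), V) ≐ mk(X1, q(V)).
Bind Y1 := X1; no other remaining equation mentions Y1.
Decompose mk/2: q(V) ≐ X1,  V ≐ q(V).
Bind X1 := q(V); no other remaining equation mentions X1. Substituting into the earlier binding gives Y1 := q(V).
Occurs check fails: V occurs in q(V); the equation V ≐ q(V) has no finite solution.

FAIL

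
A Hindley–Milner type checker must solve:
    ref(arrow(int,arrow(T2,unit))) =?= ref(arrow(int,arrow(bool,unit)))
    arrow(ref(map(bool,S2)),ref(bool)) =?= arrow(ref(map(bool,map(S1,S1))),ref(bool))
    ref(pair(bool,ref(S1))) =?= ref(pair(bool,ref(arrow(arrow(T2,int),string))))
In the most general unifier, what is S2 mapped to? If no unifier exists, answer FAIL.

Decompose ref/1: arrow(int,arrow(T2,unit)) =?= arrow(int,arrow(bool,unit)).
Decompose arrow/2: int =?= int,  arrow(T2,unit) =?= arrow(bool,unit).
Delete trivial equation int =?= int.
Decompose arrow/2: T2 =?= bool,  unit =?= unit.
Bind T2 := bool; substituting into the one remaining equation that mentions T2 gives: ref(pair(bool,ref(S1))) =?= ref(pair(bool,ref(arrow(arrow(bool,int),string)))).
Delete trivial equation unit =?= unit.
Decompose arrow/2: ref(map(bool,S2)) =?= ref(map(bool,map(S1,S1))),  ref(bool) =?= ref(bool).
Decompose ref/1: map(bool,S2) =?= map(bool,map(S1,S1)).
Decompose map/2: bool =?= bool,  S2 =?= map(S1,S1).
Delete trivial equation bool =?= bool.
Bind S2 := map(S1,S1); no other remaining equation mentions S2.
Delete trivial equation ref(bool) =?= ref(bool).
Decompose ref/1: pair(bool,ref(S1)) =?= pair(bool,ref(arrow(arrow(bool,int),string))).
Decompose pair/2: bool =?= bool,  ref(S1) =?= ref(arrow(arrow(bool,int),string)).
Delete trivial equation bool =?= bool.
Decompose ref/1: S1 =?= arrow(arrow(bool,int),string).
Bind S1 := arrow(arrow(bool,int),string). Substituting into the earlier binding gives S2 := map(arrow(arrow(bool,int),string),arrow(arrow(bool,int),string)).
MGU = { T2 -> bool, S2 -> map(arrow(arrow(bool,int),string),arrow(arrow(bool,int),string)), S1 -> arrow(arrow(bool,int),string) }, so S2 -> map(arrow(arrow(bool,int),string),arrow(arrow(bool,int),string)).

map(arrow(arrow(bool,int),string),arrow(arrow(bool,int),string))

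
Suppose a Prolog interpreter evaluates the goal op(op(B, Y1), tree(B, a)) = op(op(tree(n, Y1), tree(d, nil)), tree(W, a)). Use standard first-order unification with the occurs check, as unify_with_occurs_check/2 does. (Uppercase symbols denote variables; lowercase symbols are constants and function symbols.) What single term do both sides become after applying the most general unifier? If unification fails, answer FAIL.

op(op(tree(n, tree(d, nil)), tree(d, nil)), tree(tree(n, tree(d, nil)), a))

Decompose op/2: op(B, Y1) = op(tree(n, Y1), tree(d, nil)),  tree(B, a) = tree(W, a).
Decompose op/2: B = tree(n, Y1),  Y1 = tree(d, nil).
Bind B := tree(n, Y1); substituting into the one remaining equation that mentions B gives: tree(tree(n, Y1), a) = tree(W, a).
Bind Y1 := tree(d, nil); substituting into the remaining equation gives: tree(tree(n, tree(d, nil)), a) = tree(W, a). Substituting into the earlier binding gives B := tree(n, tree(d, nil)).
Decompose tree/2: tree(n, tree(d, nil)) = W,  a = a.
Bind W := tree(n, tree(d, nil)); no other remaining equation mentions W.
Delete trivial equation a = a.
Applying the MGU to either side gives op(op(tree(n, tree(d, nil)), tree(d, nil)), tree(tree(n, tree(d, nil)), a)).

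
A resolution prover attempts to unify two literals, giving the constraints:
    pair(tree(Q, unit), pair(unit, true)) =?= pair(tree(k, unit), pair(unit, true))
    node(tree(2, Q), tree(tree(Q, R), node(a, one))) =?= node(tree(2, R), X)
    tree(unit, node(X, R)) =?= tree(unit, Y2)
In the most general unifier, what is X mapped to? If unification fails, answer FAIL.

Decompose pair/2: tree(Q, unit) =?= tree(k, unit),  pair(unit, true) =?= pair(unit, true).
Decompose tree/2: Q =?= k,  unit =?= unit.
Bind Q := k; substituting into the one remaining equation that mentions Q gives: node(tree(2, k), tree(tree(k, R), node(a, one))) =?= node(tree(2, R), X).
Delete trivial equation unit =?= unit.
Delete trivial equation pair(unit, true) =?= pair(unit, true).
Decompose node/2: tree(2, k) =?= tree(2, R),  tree(tree(k, R), node(a, one)) =?= X.
Decompose tree/2: 2 =?= 2,  k =?= R.
Delete trivial equation 2 =?= 2.
Bind R := k; substituting into the remaining equations gives: tree(tree(k, k), node(a, one)) =?= X,  tree(unit, node(X, k)) =?= tree(unit, Y2).
Bind X := tree(tree(k, k), node(a, one)); substituting into the remaining equation gives: tree(unit, node(tree(tree(k, k), node(a, one)), k)) =?= tree(unit, Y2).
Decompose tree/2: unit =?= unit,  node(tree(tree(k, k), node(a, one)), k) =?= Y2.
Delete trivial equation unit =?= unit.
Bind Y2 := node(tree(tree(k, k), node(a, one)), k).
MGU = { Q -> k, R -> k, X -> tree(tree(k, k), node(a, one)), Y2 -> node(tree(tree(k, k), node(a, one)), k) }, so X -> tree(tree(k, k), node(a, one)).

tree(tree(k, k), node(a, one))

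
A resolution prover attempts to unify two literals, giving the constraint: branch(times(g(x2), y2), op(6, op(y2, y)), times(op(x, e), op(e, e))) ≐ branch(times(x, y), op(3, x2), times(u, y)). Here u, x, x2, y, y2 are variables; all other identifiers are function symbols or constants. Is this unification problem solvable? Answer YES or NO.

NO

Decompose branch/3: times(g(x2), y2) ≐ times(x, y),  op(6, op(y2, y)) ≐ op(3, x2),  times(op(x, e), op(e, e)) ≐ times(u, y).
Decompose times/2: g(x2) ≐ x,  y2 ≐ y.
Bind x := g(x2); substituting into the one remaining equation that mentions x gives: times(op(g(x2), e), op(e, e)) ≐ times(u, y).
Bind y2 := y; substituting into the one remaining equation that mentions y2 gives: op(6, op(y, y)) ≐ op(3, x2).
Decompose op/2: 6 ≐ 3,  op(y, y) ≐ x2.
Clash: constants 6 and 3 differ; no unifier exists.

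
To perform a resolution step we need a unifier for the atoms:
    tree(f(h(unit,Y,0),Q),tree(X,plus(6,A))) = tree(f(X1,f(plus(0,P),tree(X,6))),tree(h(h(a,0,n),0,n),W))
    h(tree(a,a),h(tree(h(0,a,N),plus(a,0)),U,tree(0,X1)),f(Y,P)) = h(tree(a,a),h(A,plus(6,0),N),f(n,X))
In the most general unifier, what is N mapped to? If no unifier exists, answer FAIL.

tree(0,h(unit,n,0))

Decompose tree/2: f(h(unit,Y,0),Q) = f(X1,f(plus(0,P),tree(X,6))),  tree(X,plus(6,A)) = tree(h(h(a,0,n),0,n),W).
Decompose f/2: h(unit,Y,0) = X1,  Q = f(plus(0,P),tree(X,6)).
Bind X1 := h(unit,Y,0); substituting into the one remaining equation that mentions X1 gives: h(tree(a,a),h(tree(h(0,a,N),plus(a,0)),U,tree(0,h(unit,Y,0))),f(Y,P)) = h(tree(a,a),h(A,plus(6,0),N),f(n,X)).
Bind Q := f(plus(0,P),tree(X,6)); no other remaining equation mentions Q.
Decompose tree/2: X = h(h(a,0,n),0,n),  plus(6,A) = W.
Bind X := h(h(a,0,n),0,n); substituting into the one remaining equation that mentions X gives: h(tree(a,a),h(tree(h(0,a,N),plus(a,0)),U,tree(0,h(unit,Y,0))),f(Y,P)) = h(tree(a,a),h(A,plus(6,0),N),f(n,h(h(a,0,n),0,n))). Substituting into the earlier binding gives Q := f(plus(0,P),tree(h(h(a,0,n),0,n),6)).
Bind W := plus(6,A); no other remaining equation mentions W.
Decompose h/3: tree(a,a) = tree(a,a),  h(tree(h(0,a,N),plus(a,0)),U,tree(0,h(unit,Y,0))) = h(A,plus(6,0),N),  f(Y,P) = f(n,h(h(a,0,n),0,n)).
Delete trivial equation tree(a,a) = tree(a,a).
Decompose h/3: tree(h(0,a,N),plus(a,0)) = A,  U = plus(6,0),  tree(0,h(unit,Y,0)) = N.
Bind A := tree(h(0,a,N),plus(a,0)); no other remaining equation mentions A. Substituting into the earlier binding gives W := plus(6,tree(h(0,a,N),plus(a,0))).
Bind U := plus(6,0); no other remaining equation mentions U.
Bind N := tree(0,h(unit,Y,0)); no other remaining equation mentions N. Substituting into the earlier bindings gives W := plus(6,tree(h(0,a,tree(0,h(unit,Y,0))),plus(a,0))), A := tree(h(0,a,tree(0,h(unit,Y,0))),plus(a,0)).
Decompose f/2: Y = n,  P = h(h(a,0,n),0,n).
Bind Y := n; no other remaining equation mentions Y. Substituting into the earlier bindings gives X1 := h(unit,n,0), W := plus(6,tree(h(0,a,tree(0,h(unit,n,0))),plus(a,0))), A := tree(h(0,a,tree(0,h(unit,n,0))),plus(a,0)), N := tree(0,h(unit,n,0)).
Bind P := h(h(a,0,n),0,n). Substituting into the earlier binding gives Q := f(plus(0,h(h(a,0,n),0,n)),tree(h(h(a,0,n),0,n),6)).
MGU = { X1 ↦ h(unit,n,0), Q ↦ f(plus(0,h(h(a,0,n),0,n)),tree(h(h(a,0,n),0,n),6)), X ↦ h(h(a,0,n),0,n), W ↦ plus(6,tree(h(0,a,tree(0,h(unit,n,0))),plus(a,0))), A ↦ tree(h(0,a,tree(0,h(unit,n,0))),plus(a,0)), U ↦ plus(6,0), N ↦ tree(0,h(unit,n,0)), Y ↦ n, P ↦ h(h(a,0,n),0,n) }, so N ↦ tree(0,h(unit,n,0)).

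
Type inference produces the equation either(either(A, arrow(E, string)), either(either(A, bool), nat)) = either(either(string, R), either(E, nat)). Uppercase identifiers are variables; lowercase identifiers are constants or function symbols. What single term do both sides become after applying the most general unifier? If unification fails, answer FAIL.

Decompose either/2: either(A, arrow(E, string)) = either(string, R),  either(either(A, bool), nat) = either(E, nat).
Decompose either/2: A = string,  arrow(E, string) = R.
Bind A := string; substituting into the one remaining equation that mentions A gives: either(either(string, bool), nat) = either(E, nat).
Bind R := arrow(E, string); no other remaining equation mentions R.
Decompose either/2: either(string, bool) = E,  nat = nat.
Bind E := either(string, bool); no other remaining equation mentions E. Substituting into the earlier binding gives R := arrow(either(string, bool), string).
Delete trivial equation nat = nat.
Applying the MGU to either side gives either(either(string, arrow(either(string, bool), string)), either(either(string, bool), nat)).

either(either(string, arrow(either(string, bool), string)), either(either(string, bool), nat))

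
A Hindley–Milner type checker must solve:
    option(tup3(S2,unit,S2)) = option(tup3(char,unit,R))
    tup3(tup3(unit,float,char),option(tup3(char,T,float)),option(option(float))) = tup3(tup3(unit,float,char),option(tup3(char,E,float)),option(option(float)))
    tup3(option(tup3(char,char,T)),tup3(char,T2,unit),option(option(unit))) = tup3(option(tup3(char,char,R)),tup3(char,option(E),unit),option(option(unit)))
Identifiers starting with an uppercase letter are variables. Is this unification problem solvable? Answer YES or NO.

Decompose option/1: tup3(S2,unit,S2) = tup3(char,unit,R).
Decompose tup3/3: S2 = char,  unit = unit,  S2 = R.
Bind S2 := char; substituting into the one remaining equation that mentions S2 gives: char = R.
Delete trivial equation unit = unit.
Bind R := char; substituting into the one remaining equation that mentions R gives: tup3(option(tup3(char,char,T)),tup3(char,T2,unit),option(option(unit))) = tup3(option(tup3(char,char,char)),tup3(char,option(E),unit),option(option(unit))).
Decompose tup3/3: tup3(unit,float,char) = tup3(unit,float,char),  option(tup3(char,T,float)) = option(tup3(char,E,float)),  option(option(float)) = option(option(float)).
Delete trivial equation tup3(unit,float,char) = tup3(unit,float,char).
Decompose option/1: tup3(char,T,float) = tup3(char,E,float).
Decompose tup3/3: char = char,  T = E,  float = float.
Delete trivial equation char = char.
Bind T := E; substituting into the one remaining equation that mentions T gives: tup3(option(tup3(char,char,E)),tup3(char,T2,unit),option(option(unit))) = tup3(option(tup3(char,char,char)),tup3(char,option(E),unit),option(option(unit))).
Delete trivial equation float = float.
Delete trivial equation option(option(float)) = option(option(float)).
Decompose tup3/3: option(tup3(char,char,E)) = option(tup3(char,char,char)),  tup3(char,T2,unit) = tup3(char,option(E),unit),  option(option(unit)) = option(option(unit)).
Decompose option/1: tup3(char,char,E) = tup3(char,char,char).
Decompose tup3/3: char = char,  char = char,  E = char.
Delete trivial equation char = char.
Delete trivial equation char = char.
Bind E := char; substituting into the one remaining equation that mentions E gives: tup3(char,T2,unit) = tup3(char,option(char),unit). Substituting into the earlier binding gives T := char.
Decompose tup3/3: char = char,  T2 = option(char),  unit = unit.
Delete trivial equation char = char.
Bind T2 := option(char); no other remaining equation mentions T2.
Delete trivial equation unit = unit.
Delete trivial equation option(option(unit)) = option(option(unit)).
No equations remain and no clash or occurs-check failure arose, so a unifier exists.

YES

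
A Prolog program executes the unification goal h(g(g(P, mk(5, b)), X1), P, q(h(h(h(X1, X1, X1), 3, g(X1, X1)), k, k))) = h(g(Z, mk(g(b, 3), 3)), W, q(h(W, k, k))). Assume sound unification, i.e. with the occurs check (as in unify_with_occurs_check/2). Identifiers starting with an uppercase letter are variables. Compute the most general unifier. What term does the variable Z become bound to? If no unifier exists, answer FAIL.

g(h(h(mk(g(b, 3), 3), mk(g(b, 3), 3), mk(g(b, 3), 3)), 3, g(mk(g(b, 3), 3), mk(g(b, 3), 3))), mk(5, b))

Decompose h/3: g(g(P, mk(5, b)), X1) = g(Z, mk(g(b, 3), 3)),  P = W,  q(h(h(h(X1, X1, X1), 3, g(X1, X1)), k, k)) = q(h(W, k, k)).
Decompose g/2: g(P, mk(5, b)) = Z,  X1 = mk(g(b, 3), 3).
Bind Z := g(P, mk(5, b)); no other remaining equation mentions Z.
Bind X1 := mk(g(b, 3), 3); substituting into the one remaining equation that mentions X1 gives: q(h(h(h(mk(g(b, 3), 3), mk(g(b, 3), 3), mk(g(b, 3), 3)), 3, g(mk(g(b, 3), 3), mk(g(b, 3), 3))), k, k)) = q(h(W, k, k)).
Bind P := W; no other remaining equation mentions P. Substituting into the earlier binding gives Z := g(W, mk(5, b)).
Decompose q/1: h(h(h(mk(g(b, 3), 3), mk(g(b, 3), 3), mk(g(b, 3), 3)), 3, g(mk(g(b, 3), 3), mk(g(b, 3), 3))), k, k) = h(W, k, k).
Decompose h/3: h(h(mk(g(b, 3), 3), mk(g(b, 3), 3), mk(g(b, 3), 3)), 3, g(mk(g(b, 3), 3), mk(g(b, 3), 3))) = W,  k = k,  k = k.
Bind W := h(h(mk(g(b, 3), 3), mk(g(b, 3), 3), mk(g(b, 3), 3)), 3, g(mk(g(b, 3), 3), mk(g(b, 3), 3))); no other remaining equation mentions W. Substituting into the earlier bindings gives Z := g(h(h(mk(g(b, 3), 3), mk(g(b, 3), 3), mk(g(b, 3), 3)), 3, g(mk(g(b, 3), 3), mk(g(b, 3), 3))), mk(5, b)), P := h(h(mk(g(b, 3), 3), mk(g(b, 3), 3), mk(g(b, 3), 3)), 3, g(mk(g(b, 3), 3), mk(g(b, 3), 3))).
Delete trivial equation k = k.
Delete trivial equation k = k.
MGU = { Z ↦ g(h(h(mk(g(b, 3), 3), mk(g(b, 3), 3), mk(g(b, 3), 3)), 3, g(mk(g(b, 3), 3), mk(g(b, 3), 3))), mk(5, b)), X1 ↦ mk(g(b, 3), 3), P ↦ h(h(mk(g(b, 3), 3), mk(g(b, 3), 3), mk(g(b, 3), 3)), 3, g(mk(g(b, 3), 3), mk(g(b, 3), 3))), W ↦ h(h(mk(g(b, 3), 3), mk(g(b, 3), 3), mk(g(b, 3), 3)), 3, g(mk(g(b, 3), 3), mk(g(b, 3), 3))) }, so Z ↦ g(h(h(mk(g(b, 3), 3), mk(g(b, 3), 3), mk(g(b, 3), 3)), 3, g(mk(g(b, 3), 3), mk(g(b, 3), 3))), mk(5, b)).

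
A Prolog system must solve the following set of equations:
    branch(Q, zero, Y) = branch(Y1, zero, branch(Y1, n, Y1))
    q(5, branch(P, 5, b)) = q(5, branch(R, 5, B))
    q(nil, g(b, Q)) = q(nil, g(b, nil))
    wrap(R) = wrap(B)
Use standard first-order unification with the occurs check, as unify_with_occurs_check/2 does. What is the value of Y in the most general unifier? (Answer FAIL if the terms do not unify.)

branch(nil, n, nil)

Decompose branch/3: Q = Y1,  zero = zero,  Y = branch(Y1, n, Y1).
Bind Q := Y1; substituting into the one remaining equation that mentions Q gives: q(nil, g(b, Y1)) = q(nil, g(b, nil)).
Delete trivial equation zero = zero.
Bind Y := branch(Y1, n, Y1); no other remaining equation mentions Y.
Decompose q/2: 5 = 5,  branch(P, 5, b) = branch(R, 5, B).
Delete trivial equation 5 = 5.
Decompose branch/3: P = R,  5 = 5,  b = B.
Bind P := R; no other remaining equation mentions P.
Delete trivial equation 5 = 5.
Bind B := b; substituting into the one remaining equation that mentions B gives: wrap(R) = wrap(b).
Decompose q/2: nil = nil,  g(b, Y1) = g(b, nil).
Delete trivial equation nil = nil.
Decompose g/2: b = b,  Y1 = nil.
Delete trivial equation b = b.
Bind Y1 := nil; no other remaining equation mentions Y1. Substituting into the earlier bindings gives Q := nil, Y := branch(nil, n, nil).
Decompose wrap/1: R = b.
Bind R := b. Substituting into the earlier binding gives P := b.
MGU = { Q = nil, Y = branch(nil, n, nil), P = b, B = b, Y1 = nil, R = b }, so Y = branch(nil, n, nil).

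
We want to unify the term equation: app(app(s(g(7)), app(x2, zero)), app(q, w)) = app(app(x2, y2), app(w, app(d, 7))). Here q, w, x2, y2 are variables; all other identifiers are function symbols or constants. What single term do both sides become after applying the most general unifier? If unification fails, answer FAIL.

Decompose app/2: app(s(g(7)), app(x2, zero)) = app(x2, y2),  app(q, w) = app(w, app(d, 7)).
Decompose app/2: s(g(7)) = x2,  app(x2, zero) = y2.
Bind x2 := s(g(7)); substituting into the one remaining equation that mentions x2 gives: app(s(g(7)), zero) = y2.
Bind y2 := app(s(g(7)), zero); no other remaining equation mentions y2.
Decompose app/2: q = w,  w = app(d, 7).
Bind q := w; no other remaining equation mentions q.
Bind w := app(d, 7). Substituting into the earlier binding gives q := app(d, 7).
Applying the MGU to either side gives app(app(s(g(7)), app(s(g(7)), zero)), app(app(d, 7), app(d, 7))).

app(app(s(g(7)), app(s(g(7)), zero)), app(app(d, 7), app(d, 7)))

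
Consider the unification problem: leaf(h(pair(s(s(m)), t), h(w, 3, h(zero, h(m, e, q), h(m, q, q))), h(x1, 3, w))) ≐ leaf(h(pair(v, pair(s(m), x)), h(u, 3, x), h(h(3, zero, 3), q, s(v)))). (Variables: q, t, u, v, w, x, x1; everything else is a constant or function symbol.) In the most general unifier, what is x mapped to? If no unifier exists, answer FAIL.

h(zero, h(m, e, 3), h(m, 3, 3))

Decompose leaf/1: h(pair(s(s(m)), t), h(w, 3, h(zero, h(m, e, q), h(m, q, q))), h(x1, 3, w)) ≐ h(pair(v, pair(s(m), x)), h(u, 3, x), h(h(3, zero, 3), q, s(v))).
Decompose h/3: pair(s(s(m)), t) ≐ pair(v, pair(s(m), x)),  h(w, 3, h(zero, h(m, e, q), h(m, q, q))) ≐ h(u, 3, x),  h(x1, 3, w) ≐ h(h(3, zero, 3), q, s(v)).
Decompose pair/2: s(s(m)) ≐ v,  t ≐ pair(s(m), x).
Bind v := s(s(m)); substituting into the one remaining equation that mentions v gives: h(x1, 3, w) ≐ h(h(3, zero, 3), q, s(s(s(m)))).
Bind t := pair(s(m), x); no other remaining equation mentions t.
Decompose h/3: w ≐ u,  3 ≐ 3,  h(zero, h(m, e, q), h(m, q, q)) ≐ x.
Bind w := u; substituting into the one remaining equation that mentions w gives: h(x1, 3, u) ≐ h(h(3, zero, 3), q, s(s(s(m)))).
Delete trivial equation 3 ≐ 3.
Bind x := h(zero, h(m, e, q), h(m, q, q)); no other remaining equation mentions x. Substituting into the earlier binding gives t := pair(s(m), h(zero, h(m, e, q), h(m, q, q))).
Decompose h/3: x1 ≐ h(3, zero, 3),  3 ≐ q,  u ≐ s(s(s(m))).
Bind x1 := h(3, zero, 3); no other remaining equation mentions x1.
Bind q := 3; no other remaining equation mentions q. Substituting into the earlier bindings gives t := pair(s(m), h(zero, h(m, e, 3), h(m, 3, 3))), x := h(zero, h(m, e, 3), h(m, 3, 3)).
Bind u := s(s(s(m))). Substituting into the earlier binding gives w := s(s(s(m))).
MGU = { v -> s(s(m)), t -> pair(s(m), h(zero, h(m, e, 3), h(m, 3, 3))), w -> s(s(s(m))), x -> h(zero, h(m, e, 3), h(m, 3, 3)), x1 -> h(3, zero, 3), q -> 3, u -> s(s(s(m))) }, so x -> h(zero, h(m, e, 3), h(m, 3, 3)).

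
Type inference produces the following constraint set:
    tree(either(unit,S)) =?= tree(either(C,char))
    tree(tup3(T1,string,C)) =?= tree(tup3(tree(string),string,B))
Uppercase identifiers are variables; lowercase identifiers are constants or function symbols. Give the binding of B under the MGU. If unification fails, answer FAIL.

unit

Decompose tree/1: either(unit,S) =?= either(C,char).
Decompose either/2: unit =?= C,  S =?= char.
Bind C := unit; substituting into the one remaining equation that mentions C gives: tree(tup3(T1,string,unit)) =?= tree(tup3(tree(string),string,B)).
Bind S := char; no other remaining equation mentions S.
Decompose tree/1: tup3(T1,string,unit) =?= tup3(tree(string),string,B).
Decompose tup3/3: T1 =?= tree(string),  string =?= string,  unit =?= B.
Bind T1 := tree(string); no other remaining equation mentions T1.
Delete trivial equation string =?= string.
Bind B := unit.
MGU = { C := unit, S := char, T1 := tree(string), B := unit }, so B := unit.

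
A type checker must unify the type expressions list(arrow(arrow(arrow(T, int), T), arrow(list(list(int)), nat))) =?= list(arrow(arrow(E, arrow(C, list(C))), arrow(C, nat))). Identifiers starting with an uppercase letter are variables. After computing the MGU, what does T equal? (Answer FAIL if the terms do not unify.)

arrow(list(list(int)), list(list(list(int))))

Decompose list/1: arrow(arrow(arrow(T, int), T), arrow(list(list(int)), nat)) =?= arrow(arrow(E, arrow(C, list(C))), arrow(C, nat)).
Decompose arrow/2: arrow(arrow(T, int), T) =?= arrow(E, arrow(C, list(C))),  arrow(list(list(int)), nat) =?= arrow(C, nat).
Decompose arrow/2: arrow(T, int) =?= E,  T =?= arrow(C, list(C)).
Bind E := arrow(T, int); no other remaining equation mentions E.
Bind T := arrow(C, list(C)); no other remaining equation mentions T. Substituting into the earlier binding gives E := arrow(arrow(C, list(C)), int).
Decompose arrow/2: list(list(int)) =?= C,  nat =?= nat.
Bind C := list(list(int)); no other remaining equation mentions C. Substituting into the earlier bindings gives E := arrow(arrow(list(list(int)), list(list(list(int)))), int), T := arrow(list(list(int)), list(list(list(int)))).
Delete trivial equation nat =?= nat.
MGU = { E -> arrow(arrow(list(list(int)), list(list(list(int)))), int), T -> arrow(list(list(int)), list(list(list(int)))), C -> list(list(int)) }, so T -> arrow(list(list(int)), list(list(list(int)))).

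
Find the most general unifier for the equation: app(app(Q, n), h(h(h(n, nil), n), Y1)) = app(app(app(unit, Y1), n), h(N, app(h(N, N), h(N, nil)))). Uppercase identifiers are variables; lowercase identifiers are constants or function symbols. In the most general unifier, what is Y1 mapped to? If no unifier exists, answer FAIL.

app(h(h(h(n, nil), n), h(h(n, nil), n)), h(h(h(n, nil), n), nil))

Decompose app/2: app(Q, n) = app(app(unit, Y1), n),  h(h(h(n, nil), n), Y1) = h(N, app(h(N, N), h(N, nil))).
Decompose app/2: Q = app(unit, Y1),  n = n.
Bind Q := app(unit, Y1); no other remaining equation mentions Q.
Delete trivial equation n = n.
Decompose h/2: h(h(n, nil), n) = N,  Y1 = app(h(N, N), h(N, nil)).
Bind N := h(h(n, nil), n); substituting into the remaining equation gives: Y1 = app(h(h(h(n, nil), n), h(h(n, nil), n)), h(h(h(n, nil), n), nil)).
Bind Y1 := app(h(h(h(n, nil), n), h(h(n, nil), n)), h(h(h(n, nil), n), nil)). Substituting into the earlier binding gives Q := app(unit, app(h(h(h(n, nil), n), h(h(n, nil), n)), h(h(h(n, nil), n), nil))).
MGU = { Q -> app(unit, app(h(h(h(n, nil), n), h(h(n, nil), n)), h(h(h(n, nil), n), nil))), N -> h(h(n, nil), n), Y1 -> app(h(h(h(n, nil), n), h(h(n, nil), n)), h(h(h(n, nil), n), nil)) }, so Y1 -> app(h(h(h(n, nil), n), h(h(n, nil), n)), h(h(h(n, nil), n), nil)).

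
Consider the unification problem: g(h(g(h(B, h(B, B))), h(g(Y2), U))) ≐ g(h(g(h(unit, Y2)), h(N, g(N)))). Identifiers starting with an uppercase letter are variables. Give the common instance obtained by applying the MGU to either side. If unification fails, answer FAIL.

g(h(g(h(unit, h(unit, unit))), h(g(h(unit, unit)), g(g(h(unit, unit))))))

Decompose g/1: h(g(h(B, h(B, B))), h(g(Y2), U)) ≐ h(g(h(unit, Y2)), h(N, g(N))).
Decompose h/2: g(h(B, h(B, B))) ≐ g(h(unit, Y2)),  h(g(Y2), U) ≐ h(N, g(N)).
Decompose g/1: h(B, h(B, B)) ≐ h(unit, Y2).
Decompose h/2: B ≐ unit,  h(B, B) ≐ Y2.
Bind B := unit; substituting into the one remaining equation that mentions B gives: h(unit, unit) ≐ Y2.
Bind Y2 := h(unit, unit); substituting into the remaining equation gives: h(g(h(unit, unit)), U) ≐ h(N, g(N)).
Decompose h/2: g(h(unit, unit)) ≐ N,  U ≐ g(N).
Bind N := g(h(unit, unit)); substituting into the remaining equation gives: U ≐ g(g(h(unit, unit))).
Bind U := g(g(h(unit, unit))).
Applying the MGU to either side gives g(h(g(h(unit, h(unit, unit))), h(g(h(unit, unit)), g(g(h(unit, unit)))))).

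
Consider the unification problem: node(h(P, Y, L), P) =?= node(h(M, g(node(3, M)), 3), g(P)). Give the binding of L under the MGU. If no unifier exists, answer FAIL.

FAIL

Decompose node/2: h(P, Y, L) =?= h(M, g(node(3, M)), 3),  P =?= g(P).
Decompose h/3: P =?= M,  Y =?= g(node(3, M)),  L =?= 3.
Bind P := M; substituting into the one remaining equation that mentions P gives: M =?= g(M).
Bind Y := g(node(3, M)); no other remaining equation mentions Y.
Bind L := 3; no other remaining equation mentions L.
Occurs check fails: M occurs in g(M); the equation M =?= g(M) has no finite solution.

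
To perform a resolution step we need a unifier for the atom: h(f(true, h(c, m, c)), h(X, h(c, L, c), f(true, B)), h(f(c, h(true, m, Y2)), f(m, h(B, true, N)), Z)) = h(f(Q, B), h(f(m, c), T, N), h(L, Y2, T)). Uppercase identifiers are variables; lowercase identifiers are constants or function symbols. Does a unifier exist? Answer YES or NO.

Decompose h/3: f(true, h(c, m, c)) = f(Q, B),  h(X, h(c, L, c), f(true, B)) = h(f(m, c), T, N),  h(f(c, h(true, m, Y2)), f(m, h(B, true, N)), Z) = h(L, Y2, T).
Decompose f/2: true = Q,  h(c, m, c) = B.
Bind Q := true; no other remaining equation mentions Q.
Bind B := h(c, m, c); substituting into the remaining equations gives: h(X, h(c, L, c), f(true, h(c, m, c))) = h(f(m, c), T, N),  h(f(c, h(true, m, Y2)), f(m, h(h(c, m, c), true, N)), Z) = h(L, Y2, T).
Decompose h/3: X = f(m, c),  h(c, L, c) = T,  f(true, h(c, m, c)) = N.
Bind X := f(m, c); no other remaining equation mentions X.
Bind T := h(c, L, c); substituting into the one remaining equation that mentions T gives: h(f(c, h(true, m, Y2)), f(m, h(h(c, m, c), true, N)), Z) = h(L, Y2, h(c, L, c)).
Bind N := f(true, h(c, m, c)); substituting into the remaining equation gives: h(f(c, h(true, m, Y2)), f(m, h(h(c, m, c), true, f(true, h(c, m, c)))), Z) = h(L, Y2, h(c, L, c)).
Decompose h/3: f(c, h(true, m, Y2)) = L,  f(m, h(h(c, m, c), true, f(true, h(c, m, c)))) = Y2,  Z = h(c, L, c).
Bind L := f(c, h(true, m, Y2)); substituting into the one remaining equation that mentions L gives: Z = h(c, f(c, h(true, m, Y2)), c). Substituting into the earlier binding gives T := h(c, f(c, h(true, m, Y2)), c).
Bind Y2 := f(m, h(h(c, m, c), true, f(true, h(c, m, c)))); substituting into the remaining equation gives: Z = h(c, f(c, h(true, m, f(m, h(h(c, m, c), true, f(true, h(c, m, c)))))), c). Substituting into the earlier bindings gives T := h(c, f(c, h(true, m, f(m, h(h(c, m, c), true, f(true, h(c, m, c)))))), c), L := f(c, h(true, m, f(m, h(h(c, m, c), true, f(true, h(c, m, c)))))).
Bind Z := h(c, f(c, h(true, m, f(m, h(h(c, m, c), true, f(true, h(c, m, c)))))), c).
No equations remain and no clash or occurs-check failure arose, so a unifier exists.

YES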